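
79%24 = 7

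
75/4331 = 75/4331 = 0.02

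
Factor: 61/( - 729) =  - 3^( - 6 ) * 61^1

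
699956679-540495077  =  159461602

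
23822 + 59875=83697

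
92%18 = 2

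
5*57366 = 286830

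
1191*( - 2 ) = - 2382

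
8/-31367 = - 8/31367 = - 0.00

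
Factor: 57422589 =3^1*7^1*2734409^1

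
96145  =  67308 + 28837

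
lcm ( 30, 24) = 120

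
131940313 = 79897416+52042897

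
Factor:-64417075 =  - 5^2 * 2576683^1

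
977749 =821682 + 156067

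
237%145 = 92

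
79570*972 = 77342040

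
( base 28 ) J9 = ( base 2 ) 1000011101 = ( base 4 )20131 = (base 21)14G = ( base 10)541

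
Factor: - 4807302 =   -  2^1*3^1*801217^1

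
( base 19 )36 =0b111111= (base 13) 4b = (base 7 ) 120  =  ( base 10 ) 63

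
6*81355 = 488130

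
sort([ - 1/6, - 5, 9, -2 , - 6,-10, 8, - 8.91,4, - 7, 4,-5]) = [ - 10, - 8.91, - 7,-6,-5 , - 5,-2 ,-1/6,4,4, 8,  9]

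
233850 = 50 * 4677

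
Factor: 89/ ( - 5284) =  - 2^( - 2 )*89^1 * 1321^(-1)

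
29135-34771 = - 5636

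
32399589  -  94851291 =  - 62451702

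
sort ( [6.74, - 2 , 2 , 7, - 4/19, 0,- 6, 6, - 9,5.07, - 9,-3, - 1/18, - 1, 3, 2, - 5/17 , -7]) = [ - 9, - 9, - 7,-6, - 3, - 2, -1,-5/17,  -  4/19, - 1/18,0,2, 2,  3,5.07 , 6,  6.74 , 7]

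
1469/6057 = 1469/6057  =  0.24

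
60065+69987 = 130052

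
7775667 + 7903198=15678865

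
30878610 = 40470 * 763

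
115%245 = 115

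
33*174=5742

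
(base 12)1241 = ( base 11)1608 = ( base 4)200101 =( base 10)2065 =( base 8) 4021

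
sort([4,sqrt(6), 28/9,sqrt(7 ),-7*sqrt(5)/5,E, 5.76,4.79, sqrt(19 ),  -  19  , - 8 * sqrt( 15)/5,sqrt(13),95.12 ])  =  [ - 19, - 8*sqrt(15)/5 ,- 7*sqrt(5)/5,sqrt(6 ) , sqrt( 7),  E, 28/9,sqrt ( 13 ),4,sqrt ( 19 ),4.79  ,  5.76,95.12]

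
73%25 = 23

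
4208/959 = 4 + 372/959 = 4.39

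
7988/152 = 1997/38 = 52.55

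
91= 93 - 2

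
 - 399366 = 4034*( - 99 ) 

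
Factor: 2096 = 2^4*131^1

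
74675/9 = 74675/9 = 8297.22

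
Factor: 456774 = 2^1  *  3^1*76129^1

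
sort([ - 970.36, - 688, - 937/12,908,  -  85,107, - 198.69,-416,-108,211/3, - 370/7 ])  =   [ - 970.36, - 688 , - 416, - 198.69, - 108, - 85, - 937/12, - 370/7, 211/3,107,908 ] 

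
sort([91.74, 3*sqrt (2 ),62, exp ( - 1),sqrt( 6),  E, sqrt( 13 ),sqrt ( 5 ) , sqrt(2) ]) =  [ exp(-1),  sqrt( 2),sqrt ( 5), sqrt ( 6),E, sqrt( 13) , 3 * sqrt( 2), 62,91.74 ] 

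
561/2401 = 561/2401 = 0.23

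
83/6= 83/6 = 13.83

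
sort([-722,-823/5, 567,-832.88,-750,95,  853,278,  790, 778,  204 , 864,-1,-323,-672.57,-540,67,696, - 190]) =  [  -  832.88, - 750,-722,-672.57, - 540,- 323, - 190,-823/5,- 1 , 67, 95, 204, 278,  567,696, 778,  790 , 853 , 864] 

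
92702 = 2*46351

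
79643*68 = 5415724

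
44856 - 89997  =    -  45141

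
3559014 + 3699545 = 7258559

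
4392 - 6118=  - 1726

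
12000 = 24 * 500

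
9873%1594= 309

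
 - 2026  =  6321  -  8347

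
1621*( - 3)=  - 4863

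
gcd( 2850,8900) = 50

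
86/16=43/8 = 5.38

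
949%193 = 177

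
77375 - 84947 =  -7572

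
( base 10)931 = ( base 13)568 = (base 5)12211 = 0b1110100011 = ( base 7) 2500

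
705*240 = 169200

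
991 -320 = 671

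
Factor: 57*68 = 2^2*3^1* 17^1*19^1= 3876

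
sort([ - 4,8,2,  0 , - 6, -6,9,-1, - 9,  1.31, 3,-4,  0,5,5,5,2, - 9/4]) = [ - 9, - 6,- 6, - 4 ,-4 , - 9/4,-1,0,0,1.31 , 2, 2,3,5,5, 5, 8, 9]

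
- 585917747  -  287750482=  -873668229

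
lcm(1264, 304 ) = 24016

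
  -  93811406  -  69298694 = -163110100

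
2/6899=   2/6899 = 0.00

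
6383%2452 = 1479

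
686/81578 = 49/5827= 0.01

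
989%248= 245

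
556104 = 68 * 8178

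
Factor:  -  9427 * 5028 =  -  47398956 = - 2^2*3^1*11^1*419^1*857^1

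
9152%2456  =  1784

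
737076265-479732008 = 257344257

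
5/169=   5/169=0.03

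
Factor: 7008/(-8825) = -2^5 *3^1*5^(-2 )*73^1*353^( - 1 ) 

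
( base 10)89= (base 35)2j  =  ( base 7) 155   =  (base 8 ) 131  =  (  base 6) 225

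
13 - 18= - 5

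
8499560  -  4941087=3558473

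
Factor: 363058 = 2^1*167^1 * 1087^1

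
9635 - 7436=2199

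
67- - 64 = 131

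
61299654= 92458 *663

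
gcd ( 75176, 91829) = 1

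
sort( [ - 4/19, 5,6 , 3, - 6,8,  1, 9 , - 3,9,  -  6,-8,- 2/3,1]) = [ - 8,-6, - 6 , - 3, - 2/3,  -  4/19,  1,  1,3,5,6, 8, 9,9]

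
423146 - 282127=141019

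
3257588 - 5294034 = -2036446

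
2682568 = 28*95806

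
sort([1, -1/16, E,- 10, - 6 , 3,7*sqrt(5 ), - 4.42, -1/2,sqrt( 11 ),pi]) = [ - 10,-6, - 4.42,  -  1/2, - 1/16, 1, E,3, pi, sqrt(11 ),7*sqrt( 5 )]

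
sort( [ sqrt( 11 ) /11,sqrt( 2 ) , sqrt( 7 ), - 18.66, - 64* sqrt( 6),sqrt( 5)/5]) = [ - 64*sqrt (6 ), - 18.66,sqrt( 11 ) /11,sqrt(5) /5,sqrt(2),sqrt( 7 )]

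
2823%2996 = 2823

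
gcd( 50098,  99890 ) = 2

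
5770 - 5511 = 259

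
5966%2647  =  672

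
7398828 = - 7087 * (-1044)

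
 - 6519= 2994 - 9513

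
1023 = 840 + 183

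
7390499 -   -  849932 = 8240431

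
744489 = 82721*9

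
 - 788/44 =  - 18 + 1/11 = - 17.91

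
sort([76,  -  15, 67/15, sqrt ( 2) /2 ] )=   [ - 15,  sqrt(2)/2, 67/15, 76]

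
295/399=295/399=0.74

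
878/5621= 878/5621 = 0.16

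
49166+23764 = 72930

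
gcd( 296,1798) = 2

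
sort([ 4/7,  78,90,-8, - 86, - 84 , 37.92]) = [-86, - 84, - 8,4/7, 37.92,78,90]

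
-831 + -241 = - 1072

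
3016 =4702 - 1686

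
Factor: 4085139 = 3^1 * 1361713^1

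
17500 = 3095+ 14405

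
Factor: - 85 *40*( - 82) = 278800 = 2^4 * 5^2*17^1 * 41^1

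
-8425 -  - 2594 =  - 5831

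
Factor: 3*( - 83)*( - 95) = 3^1*5^1 *19^1 * 83^1  =  23655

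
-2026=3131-5157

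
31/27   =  1+4/27 = 1.15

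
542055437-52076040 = 489979397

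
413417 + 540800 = 954217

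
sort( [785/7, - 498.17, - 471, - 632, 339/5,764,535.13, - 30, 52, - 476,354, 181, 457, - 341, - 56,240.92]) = [ - 632 ,-498.17, - 476,-471,-341, - 56 , - 30, 52,339/5, 785/7,  181,240.92, 354 , 457, 535.13,  764]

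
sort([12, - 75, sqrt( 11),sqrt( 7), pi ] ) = [ - 75,sqrt(7),pi, sqrt (11),  12] 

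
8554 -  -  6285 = 14839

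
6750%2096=462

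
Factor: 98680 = 2^3*5^1*2467^1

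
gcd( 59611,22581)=1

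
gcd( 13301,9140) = 1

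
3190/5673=3190/5673= 0.56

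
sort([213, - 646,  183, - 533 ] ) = [-646 , - 533,183,213 ]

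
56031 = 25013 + 31018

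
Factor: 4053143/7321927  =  4053143^1  *  7321927^(  -  1)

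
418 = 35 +383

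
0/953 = 0= 0.00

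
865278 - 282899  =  582379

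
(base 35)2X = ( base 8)147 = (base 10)103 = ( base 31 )3a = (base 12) 87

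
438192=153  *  2864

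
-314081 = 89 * (-3529)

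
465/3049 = 465/3049 =0.15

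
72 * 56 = 4032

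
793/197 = 793/197 = 4.03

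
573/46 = 12+21/46=12.46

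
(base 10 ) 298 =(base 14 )174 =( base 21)e4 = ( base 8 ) 452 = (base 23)cm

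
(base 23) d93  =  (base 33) 6gp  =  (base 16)1BAF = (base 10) 7087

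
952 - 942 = 10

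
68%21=5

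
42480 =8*5310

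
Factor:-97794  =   - 2^1*3^3*1811^1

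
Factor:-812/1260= - 3^(-2 ) *5^(-1 )*29^1 = - 29/45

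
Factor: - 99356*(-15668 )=2^4*59^1*421^1 * 3917^1 = 1556709808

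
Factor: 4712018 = 2^1*53^1*44453^1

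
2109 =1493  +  616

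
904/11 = 82 + 2/11 = 82.18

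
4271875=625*6835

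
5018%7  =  6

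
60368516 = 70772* 853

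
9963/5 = 9963/5 = 1992.60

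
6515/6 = 1085 + 5/6 = 1085.83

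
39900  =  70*570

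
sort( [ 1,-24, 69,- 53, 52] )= [  -  53, - 24, 1, 52 , 69 ] 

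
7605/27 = 281 + 2/3 = 281.67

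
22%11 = 0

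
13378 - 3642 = 9736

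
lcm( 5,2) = 10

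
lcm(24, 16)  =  48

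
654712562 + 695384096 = 1350096658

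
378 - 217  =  161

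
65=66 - 1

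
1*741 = 741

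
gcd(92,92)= 92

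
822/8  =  411/4 = 102.75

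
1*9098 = 9098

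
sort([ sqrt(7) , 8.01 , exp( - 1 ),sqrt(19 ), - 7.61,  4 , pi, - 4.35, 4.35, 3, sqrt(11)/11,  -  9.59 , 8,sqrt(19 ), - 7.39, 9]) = [ - 9.59 ,- 7.61, - 7.39 , - 4.35, sqrt( 11 ) /11 , exp( - 1), sqrt(7),3 , pi, 4 , 4.35, sqrt( 19) , sqrt( 19),8, 8.01 , 9]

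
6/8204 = 3/4102= 0.00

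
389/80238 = 389/80238  =  0.00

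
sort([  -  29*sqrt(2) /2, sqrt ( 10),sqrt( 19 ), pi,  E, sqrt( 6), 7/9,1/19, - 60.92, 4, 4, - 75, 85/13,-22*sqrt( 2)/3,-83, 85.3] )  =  [ - 83, - 75, - 60.92,- 29*sqrt( 2)/2, - 22*sqrt ( 2)/3, 1/19, 7/9, sqrt( 6), E,  pi, sqrt(10),  4,4, sqrt (19), 85/13,85.3] 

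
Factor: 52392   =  2^3*3^1*37^1*59^1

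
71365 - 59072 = 12293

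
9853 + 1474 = 11327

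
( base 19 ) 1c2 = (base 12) 413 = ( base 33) HU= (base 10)591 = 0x24f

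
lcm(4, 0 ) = 0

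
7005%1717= 137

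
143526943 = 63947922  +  79579021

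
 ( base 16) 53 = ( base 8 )123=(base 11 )76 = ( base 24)3b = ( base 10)83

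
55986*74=4142964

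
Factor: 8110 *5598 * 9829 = 446234437620 = 2^2*3^2*5^1*311^1*811^1 *9829^1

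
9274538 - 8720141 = 554397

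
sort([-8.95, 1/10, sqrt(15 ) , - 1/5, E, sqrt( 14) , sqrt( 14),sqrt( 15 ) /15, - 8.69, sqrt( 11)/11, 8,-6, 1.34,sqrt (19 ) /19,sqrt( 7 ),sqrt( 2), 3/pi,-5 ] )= [-8.95,-8.69, -6, - 5,-1/5, 1/10, sqrt (19)/19, sqrt ( 15) /15, sqrt( 11)/11, 3/pi, 1.34,sqrt( 2), sqrt( 7), E,  sqrt(14), sqrt ( 14), sqrt( 15), 8]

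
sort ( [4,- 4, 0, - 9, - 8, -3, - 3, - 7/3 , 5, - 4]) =[ -9, - 8, - 4, - 4, - 3,-3, - 7/3, 0 , 4, 5] 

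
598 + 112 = 710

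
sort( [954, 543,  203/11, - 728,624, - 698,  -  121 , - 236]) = [ - 728, - 698, - 236, - 121, 203/11,  543,624,954 ] 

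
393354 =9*43706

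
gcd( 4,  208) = 4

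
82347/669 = 27449/223 = 123.09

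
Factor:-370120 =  - 2^3*5^1*19^1*487^1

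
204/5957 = 204/5957 = 0.03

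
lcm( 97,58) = 5626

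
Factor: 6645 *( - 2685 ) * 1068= -2^2*3^3*5^2*89^1 * 179^1* 443^1 =-19055069100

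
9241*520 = 4805320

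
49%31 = 18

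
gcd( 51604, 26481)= 679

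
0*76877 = 0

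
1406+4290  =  5696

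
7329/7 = 1047 = 1047.00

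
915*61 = 55815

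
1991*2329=4637039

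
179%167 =12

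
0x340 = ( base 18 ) 2A4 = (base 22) 1fi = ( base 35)nr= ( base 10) 832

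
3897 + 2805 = 6702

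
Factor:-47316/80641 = -2^2*3^1*  11^( - 1)*3943^1*7331^( -1) 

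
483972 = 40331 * 12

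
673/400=673/400 = 1.68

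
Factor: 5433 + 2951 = 2^6*131^1  =  8384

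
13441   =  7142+6299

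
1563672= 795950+767722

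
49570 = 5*9914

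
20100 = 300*67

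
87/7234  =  87/7234  =  0.01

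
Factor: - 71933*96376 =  - 6932614808= - 2^3 * 7^1*1721^1*71933^1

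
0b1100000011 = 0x303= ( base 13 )474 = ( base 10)771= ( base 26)13H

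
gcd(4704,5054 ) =14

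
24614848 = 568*43336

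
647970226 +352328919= 1000299145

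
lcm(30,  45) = 90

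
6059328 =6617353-558025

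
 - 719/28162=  - 1 + 27443/28162 = - 0.03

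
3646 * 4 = 14584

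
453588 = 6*75598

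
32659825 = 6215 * 5255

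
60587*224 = 13571488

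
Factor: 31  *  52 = 1612 = 2^2 * 13^1 *31^1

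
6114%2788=538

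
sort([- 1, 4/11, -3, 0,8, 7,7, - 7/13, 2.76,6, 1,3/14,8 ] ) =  [ - 3, - 1, - 7/13,0,3/14,  4/11, 1, 2.76, 6, 7,7,8, 8]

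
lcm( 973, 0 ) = 0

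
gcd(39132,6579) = 9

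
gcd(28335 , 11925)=15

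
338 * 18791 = 6351358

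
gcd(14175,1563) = 3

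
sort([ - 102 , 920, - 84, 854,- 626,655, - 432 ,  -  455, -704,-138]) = [- 704,- 626, - 455, - 432,  -  138, - 102, - 84, 655, 854, 920 ]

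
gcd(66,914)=2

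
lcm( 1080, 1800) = 5400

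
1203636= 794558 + 409078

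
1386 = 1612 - 226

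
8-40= - 32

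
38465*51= 1961715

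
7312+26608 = 33920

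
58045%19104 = 733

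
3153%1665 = 1488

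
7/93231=7/93231 = 0.00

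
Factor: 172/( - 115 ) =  - 2^2*5^( - 1)*23^( - 1)*43^1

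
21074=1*21074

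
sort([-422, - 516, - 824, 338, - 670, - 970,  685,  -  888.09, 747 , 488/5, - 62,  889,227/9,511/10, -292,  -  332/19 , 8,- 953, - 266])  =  [ - 970,-953 ,-888.09 , - 824, - 670,-516, - 422, - 292, - 266,-62 , - 332/19, 8, 227/9, 511/10,488/5, 338  ,  685,747,889 ] 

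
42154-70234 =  - 28080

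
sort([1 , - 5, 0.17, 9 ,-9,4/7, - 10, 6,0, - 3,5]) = [ - 10, - 9, - 5,- 3 , 0, 0.17,4/7, 1,5 , 6,  9 ] 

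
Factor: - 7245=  - 3^2*5^1*7^1*23^1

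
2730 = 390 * 7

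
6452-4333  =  2119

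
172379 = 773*223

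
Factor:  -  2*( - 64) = 128 = 2^7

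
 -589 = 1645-2234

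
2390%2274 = 116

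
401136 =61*6576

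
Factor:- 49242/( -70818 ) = 11^( - 1 ) * 37^( - 1) *283^1=283/407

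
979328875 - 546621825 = 432707050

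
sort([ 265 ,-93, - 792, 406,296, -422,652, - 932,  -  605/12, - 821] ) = [-932,  -  821,-792, - 422, - 93,-605/12 , 265, 296,406,652]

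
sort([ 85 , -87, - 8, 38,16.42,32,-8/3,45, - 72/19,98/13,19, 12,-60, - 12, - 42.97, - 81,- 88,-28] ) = [ - 88,  -  87, -81, -60, - 42.97,-28,  -  12, - 8, - 72/19, - 8/3, 98/13,12,16.42 , 19,32, 38,45, 85 ] 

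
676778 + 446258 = 1123036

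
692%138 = 2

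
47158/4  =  23579/2 = 11789.50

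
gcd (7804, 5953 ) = 1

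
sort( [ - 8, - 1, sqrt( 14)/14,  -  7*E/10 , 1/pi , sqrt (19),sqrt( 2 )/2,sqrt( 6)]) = [ - 8, - 7*E/10,-1, sqrt(14) /14 , 1/pi,sqrt( 2)/2,sqrt(6), sqrt( 19)]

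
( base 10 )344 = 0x158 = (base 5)2334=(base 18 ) 112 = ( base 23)EM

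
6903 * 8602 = 59379606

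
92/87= 92/87 = 1.06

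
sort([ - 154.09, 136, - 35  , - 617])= [ - 617, - 154.09, - 35,136] 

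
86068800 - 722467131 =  -636398331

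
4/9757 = 4/9757 = 0.00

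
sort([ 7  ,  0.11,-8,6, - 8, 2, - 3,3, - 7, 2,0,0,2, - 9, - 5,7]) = [  -  9, - 8, - 8,-7, - 5, - 3,0, 0, 0.11,2,2, 2,3, 6,7,7]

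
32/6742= 16/3371  =  0.00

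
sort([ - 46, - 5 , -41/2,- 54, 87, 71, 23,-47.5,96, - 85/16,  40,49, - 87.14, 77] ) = [ - 87.14,-54, - 47.5 , - 46, - 41/2, - 85/16, - 5, 23,  40, 49,  71 , 77,  87, 96]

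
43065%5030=2825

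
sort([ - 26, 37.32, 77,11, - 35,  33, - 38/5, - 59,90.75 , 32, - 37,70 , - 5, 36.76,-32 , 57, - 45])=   [ - 59 , - 45,- 37, - 35, - 32, - 26, - 38/5, - 5, 11, 32, 33,36.76,37.32, 57, 70, 77, 90.75] 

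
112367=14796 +97571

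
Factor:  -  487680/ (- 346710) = 128/91 = 2^7*7^( - 1)*13^( - 1 )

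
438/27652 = 219/13826 = 0.02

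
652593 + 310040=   962633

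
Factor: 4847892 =2^2*3^1*7^1 * 57713^1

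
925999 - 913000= 12999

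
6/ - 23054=-3/11527 = -0.00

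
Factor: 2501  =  41^1*61^1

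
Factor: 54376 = 2^3*7^1 * 971^1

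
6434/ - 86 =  - 75 + 8/43 = - 74.81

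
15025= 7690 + 7335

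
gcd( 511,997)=1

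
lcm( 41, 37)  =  1517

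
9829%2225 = 929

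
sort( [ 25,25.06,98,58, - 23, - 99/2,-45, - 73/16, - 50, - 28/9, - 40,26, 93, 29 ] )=[-50,-99/2, -45, - 40, - 23 , - 73/16, - 28/9,25 , 25.06,26,29,58,93, 98]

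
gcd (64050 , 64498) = 14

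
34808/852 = 40 + 182/213 = 40.85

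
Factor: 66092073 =3^1*17^1  *29^1*44687^1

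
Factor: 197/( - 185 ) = -5^ (- 1)*37^( - 1 )*197^1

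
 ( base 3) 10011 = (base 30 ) 2p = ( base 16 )55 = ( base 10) 85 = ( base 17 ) 50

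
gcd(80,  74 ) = 2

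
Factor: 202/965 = 2^1*5^( - 1) * 101^1*193^(-1 ) 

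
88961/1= 88961  =  88961.00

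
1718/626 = 859/313 = 2.74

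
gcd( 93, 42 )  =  3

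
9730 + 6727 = 16457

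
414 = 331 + 83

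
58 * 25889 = 1501562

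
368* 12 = 4416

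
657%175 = 132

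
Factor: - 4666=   -  2^1 * 2333^1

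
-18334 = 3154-21488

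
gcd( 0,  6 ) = 6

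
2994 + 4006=7000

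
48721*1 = 48721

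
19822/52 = 9911/26 = 381.19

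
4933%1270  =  1123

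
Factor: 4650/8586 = 3^( - 3 )*5^2*31^1 * 53^( - 1 ) = 775/1431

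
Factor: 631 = 631^1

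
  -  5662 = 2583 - 8245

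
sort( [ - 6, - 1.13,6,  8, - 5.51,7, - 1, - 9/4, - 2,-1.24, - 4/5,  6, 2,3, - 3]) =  [ - 6, - 5.51 , - 3, - 9/4,-2, - 1.24, - 1.13 , - 1, - 4/5, 2, 3, 6, 6, 7 , 8 ] 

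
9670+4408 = 14078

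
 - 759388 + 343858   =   - 415530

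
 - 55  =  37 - 92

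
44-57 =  - 13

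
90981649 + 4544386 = 95526035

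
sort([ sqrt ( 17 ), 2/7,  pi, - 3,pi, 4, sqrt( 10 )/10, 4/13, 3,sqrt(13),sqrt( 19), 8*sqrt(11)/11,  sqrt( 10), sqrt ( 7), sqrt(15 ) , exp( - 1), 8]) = [ - 3  ,  2/7,4/13, sqrt (10 ) /10 , exp( - 1 ),8 * sqrt (11 ) /11 , sqrt( 7 ),3 , pi, pi, sqrt ( 10 ),  sqrt(13), sqrt (15 ),4,sqrt( 17),sqrt ( 19), 8 ]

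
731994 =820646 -88652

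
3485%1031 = 392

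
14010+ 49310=63320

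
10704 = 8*1338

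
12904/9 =12904/9 = 1433.78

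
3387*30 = 101610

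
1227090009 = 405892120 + 821197889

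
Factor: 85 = 5^1*17^1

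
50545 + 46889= 97434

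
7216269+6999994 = 14216263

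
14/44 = 7/22=0.32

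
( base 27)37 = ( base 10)88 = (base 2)1011000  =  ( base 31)2Q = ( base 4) 1120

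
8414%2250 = 1664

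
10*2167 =21670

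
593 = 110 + 483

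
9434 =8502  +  932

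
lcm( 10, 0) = 0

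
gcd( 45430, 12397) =77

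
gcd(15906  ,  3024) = 6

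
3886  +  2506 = 6392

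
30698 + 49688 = 80386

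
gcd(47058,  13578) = 186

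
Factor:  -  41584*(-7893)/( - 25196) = -2^2 * 3^2*23^1  *113^1*877^1*6299^( - 1) = - 82055628/6299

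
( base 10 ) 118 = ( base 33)3j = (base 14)86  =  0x76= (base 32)3m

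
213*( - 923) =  - 196599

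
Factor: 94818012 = 2^2 * 3^1*79^1 * 100019^1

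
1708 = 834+874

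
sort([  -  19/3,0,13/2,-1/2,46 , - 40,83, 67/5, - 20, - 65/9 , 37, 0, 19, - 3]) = [-40, - 20,- 65/9, - 19/3,- 3, - 1/2,0,0 , 13/2,67/5,19, 37,46,  83]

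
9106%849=616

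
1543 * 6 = 9258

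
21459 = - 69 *( - 311)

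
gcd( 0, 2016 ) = 2016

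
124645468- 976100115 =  - 851454647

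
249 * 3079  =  766671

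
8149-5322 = 2827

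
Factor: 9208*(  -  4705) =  - 43323640 = - 2^3* 5^1 * 941^1 * 1151^1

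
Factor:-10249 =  - 37^1 * 277^1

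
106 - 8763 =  - 8657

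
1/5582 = 1/5582 = 0.00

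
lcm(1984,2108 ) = 33728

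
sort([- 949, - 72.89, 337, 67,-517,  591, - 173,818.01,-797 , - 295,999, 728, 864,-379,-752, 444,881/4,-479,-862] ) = [ - 949,-862,-797,-752, - 517, - 479, - 379,-295, - 173,-72.89,  67,  881/4,337,444, 591, 728,818.01,864, 999]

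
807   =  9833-9026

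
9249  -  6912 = 2337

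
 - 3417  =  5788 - 9205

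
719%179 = 3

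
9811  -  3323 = 6488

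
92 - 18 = 74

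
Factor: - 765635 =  - 5^1*13^1 * 11779^1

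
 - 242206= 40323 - 282529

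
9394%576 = 178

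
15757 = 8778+6979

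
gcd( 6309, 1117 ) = 1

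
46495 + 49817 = 96312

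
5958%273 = 225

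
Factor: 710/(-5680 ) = -1/8 = - 2^(-3 ) 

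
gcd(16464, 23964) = 12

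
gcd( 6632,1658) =1658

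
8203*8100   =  66444300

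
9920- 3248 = 6672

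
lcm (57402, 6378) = 57402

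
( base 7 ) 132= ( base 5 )242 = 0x48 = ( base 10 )72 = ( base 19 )3f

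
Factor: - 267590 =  - 2^1 *5^1*26759^1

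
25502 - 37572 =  - 12070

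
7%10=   7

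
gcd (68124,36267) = 21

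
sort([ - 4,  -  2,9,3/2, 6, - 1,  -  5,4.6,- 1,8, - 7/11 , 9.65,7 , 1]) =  [ - 5 , - 4,  -  2, - 1 ,  -  1,-7/11,1,3/2, 4.6,6 , 7,8,9,9.65]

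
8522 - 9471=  - 949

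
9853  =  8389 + 1464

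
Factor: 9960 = 2^3*3^1*5^1 * 83^1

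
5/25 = 1/5 = 0.20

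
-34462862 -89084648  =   - 123547510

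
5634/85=5634/85 = 66.28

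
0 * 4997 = 0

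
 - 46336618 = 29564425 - 75901043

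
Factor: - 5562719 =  - 1907^1*2917^1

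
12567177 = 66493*189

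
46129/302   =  46129/302= 152.75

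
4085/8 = 4085/8 =510.62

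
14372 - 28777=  - 14405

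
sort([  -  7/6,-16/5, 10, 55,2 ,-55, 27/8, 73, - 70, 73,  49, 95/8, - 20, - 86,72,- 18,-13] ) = [ - 86,-70, - 55, -20, - 18, - 13, - 16/5, - 7/6,2,  27/8,10  ,  95/8,  49, 55,72, 73, 73 ]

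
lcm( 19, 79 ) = 1501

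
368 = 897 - 529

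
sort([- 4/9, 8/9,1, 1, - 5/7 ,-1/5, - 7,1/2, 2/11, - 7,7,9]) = [ - 7, - 7,-5/7, - 4/9,-1/5,2/11,  1/2, 8/9,1,1, 7, 9] 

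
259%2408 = 259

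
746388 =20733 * 36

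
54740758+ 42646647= 97387405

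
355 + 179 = 534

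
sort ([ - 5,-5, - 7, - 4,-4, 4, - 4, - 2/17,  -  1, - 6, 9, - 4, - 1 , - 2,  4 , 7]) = [ - 7,-6, - 5, - 5, - 4, - 4, - 4, - 4, - 2, - 1, - 1, - 2/17, 4, 4 , 7, 9]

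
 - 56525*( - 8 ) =452200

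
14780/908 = 3695/227= 16.28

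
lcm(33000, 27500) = 165000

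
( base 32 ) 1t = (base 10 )61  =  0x3D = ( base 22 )2h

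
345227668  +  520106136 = 865333804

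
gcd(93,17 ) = 1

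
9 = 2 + 7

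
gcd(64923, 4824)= 201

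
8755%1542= 1045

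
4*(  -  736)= -2944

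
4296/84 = 51 + 1/7 = 51.14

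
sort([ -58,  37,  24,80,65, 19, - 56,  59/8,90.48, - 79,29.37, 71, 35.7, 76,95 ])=[ - 79, - 58,-56, 59/8,19, 24, 29.37,35.7,37, 65, 71,76, 80,90.48, 95] 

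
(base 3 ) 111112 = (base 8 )555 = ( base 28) d1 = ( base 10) 365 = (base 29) ch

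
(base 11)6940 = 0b10001110011111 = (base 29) AOD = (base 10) 9119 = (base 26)DCJ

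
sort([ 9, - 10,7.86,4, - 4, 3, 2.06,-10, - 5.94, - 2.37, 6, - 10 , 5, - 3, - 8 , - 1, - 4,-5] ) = [ - 10, - 10 , - 10, - 8, - 5.94, - 5, - 4, - 4, - 3, -2.37, - 1  ,  2.06 , 3,  4, 5, 6, 7.86,9]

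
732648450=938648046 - 205999596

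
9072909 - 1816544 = 7256365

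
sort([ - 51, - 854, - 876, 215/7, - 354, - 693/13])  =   [ - 876, - 854, - 354, - 693/13, - 51, 215/7]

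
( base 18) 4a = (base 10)82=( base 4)1102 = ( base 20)42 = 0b1010010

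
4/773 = 4/773=0.01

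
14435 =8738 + 5697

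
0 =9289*0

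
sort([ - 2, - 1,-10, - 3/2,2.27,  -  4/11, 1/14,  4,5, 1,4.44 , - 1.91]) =[-10 ,  -  2,-1.91, - 3/2, - 1, - 4/11,1/14,1, 2.27, 4,4.44,5 ] 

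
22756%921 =652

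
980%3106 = 980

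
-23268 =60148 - 83416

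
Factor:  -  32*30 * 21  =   - 2^6*3^2*5^1 *7^1 = -20160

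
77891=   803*97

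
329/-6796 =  - 329/6796 = - 0.05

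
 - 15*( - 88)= 1320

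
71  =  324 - 253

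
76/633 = 76/633=0.12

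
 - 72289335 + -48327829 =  - 120617164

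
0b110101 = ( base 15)38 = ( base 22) 29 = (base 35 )1I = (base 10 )53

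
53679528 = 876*61278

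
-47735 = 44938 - 92673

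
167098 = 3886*43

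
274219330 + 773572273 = 1047791603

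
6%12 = 6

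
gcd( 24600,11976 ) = 24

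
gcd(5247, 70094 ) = 1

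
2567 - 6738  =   - 4171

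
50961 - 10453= 40508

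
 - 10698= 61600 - 72298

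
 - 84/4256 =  - 3/152 = - 0.02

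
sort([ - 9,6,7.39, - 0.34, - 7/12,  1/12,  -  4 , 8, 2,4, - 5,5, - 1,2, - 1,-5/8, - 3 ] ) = [ - 9, - 5, -4, - 3, - 1, - 1, - 5/8, - 7/12, - 0.34,1/12,2,  2,4,5,6, 7.39,8]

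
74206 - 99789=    - 25583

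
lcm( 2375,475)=2375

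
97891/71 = 97891/71= 1378.75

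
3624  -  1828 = 1796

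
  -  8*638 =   -  5104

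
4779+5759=10538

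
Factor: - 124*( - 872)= 2^5 * 31^1 * 109^1 = 108128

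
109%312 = 109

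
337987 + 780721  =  1118708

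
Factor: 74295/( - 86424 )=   -1905/2216 = -2^ ( - 3 )*3^1*5^1*127^1*277^( - 1)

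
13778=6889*2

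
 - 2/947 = - 2/947 = -0.00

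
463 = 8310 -7847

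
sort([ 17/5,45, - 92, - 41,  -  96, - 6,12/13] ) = [-96,-92, - 41, - 6,12/13,17/5,45] 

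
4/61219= 4/61219=0.00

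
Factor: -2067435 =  - 3^2*5^1*45943^1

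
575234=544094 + 31140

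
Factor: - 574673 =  - 11^1*89^1*587^1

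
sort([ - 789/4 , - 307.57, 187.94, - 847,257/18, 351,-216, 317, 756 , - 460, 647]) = [ - 847, - 460,  -  307.57, - 216,  -  789/4 , 257/18, 187.94 , 317, 351, 647, 756 ]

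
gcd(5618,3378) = 2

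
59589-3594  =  55995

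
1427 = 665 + 762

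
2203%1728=475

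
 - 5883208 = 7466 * (- 788)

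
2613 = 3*871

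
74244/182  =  407+85/91 = 407.93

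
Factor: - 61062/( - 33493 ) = 2^1*3^1*10177^1*33493^(-1 ) 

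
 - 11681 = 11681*(-1)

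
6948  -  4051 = 2897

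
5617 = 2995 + 2622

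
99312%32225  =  2637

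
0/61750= 0 = 0.00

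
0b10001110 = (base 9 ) 167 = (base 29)4q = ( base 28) 52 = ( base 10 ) 142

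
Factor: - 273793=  - 13^1*21061^1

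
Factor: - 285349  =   - 71^1*4019^1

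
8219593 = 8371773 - 152180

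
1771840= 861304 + 910536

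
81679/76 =1074+55/76 = 1074.72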